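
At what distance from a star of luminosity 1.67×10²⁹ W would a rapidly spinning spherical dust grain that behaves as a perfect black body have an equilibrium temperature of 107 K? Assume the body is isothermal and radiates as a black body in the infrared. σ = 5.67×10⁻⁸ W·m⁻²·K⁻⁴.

For an isothermal black-emitting sphere, (1−a)S·πr² = σ·4πr²·T⁴ ⇒ S = 4σT⁴/(1−a).
S = 4·5.67×10⁻⁸·(107)⁴/1.00 = 29.73 W/m².
Flux falls as S = L/(4πd²), so d = √(L/(4πS)) = √(1.67×10²⁹/(4π·29.73)).

d ≈ 2.11×10¹³ m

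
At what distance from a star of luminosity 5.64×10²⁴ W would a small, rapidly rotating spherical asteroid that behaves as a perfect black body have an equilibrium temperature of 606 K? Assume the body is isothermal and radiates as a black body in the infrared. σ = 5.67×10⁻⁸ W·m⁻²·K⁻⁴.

For an isothermal black-emitting sphere, (1−a)S·πr² = σ·4πr²·T⁴ ⇒ S = 4σT⁴/(1−a).
S = 4·5.67×10⁻⁸·(606)⁴/1.00 = 30590 W/m².
Flux falls as S = L/(4πd²), so d = √(L/(4πS)) = √(5.64×10²⁴/(4π·30590)).

d ≈ 3.83×10⁹ m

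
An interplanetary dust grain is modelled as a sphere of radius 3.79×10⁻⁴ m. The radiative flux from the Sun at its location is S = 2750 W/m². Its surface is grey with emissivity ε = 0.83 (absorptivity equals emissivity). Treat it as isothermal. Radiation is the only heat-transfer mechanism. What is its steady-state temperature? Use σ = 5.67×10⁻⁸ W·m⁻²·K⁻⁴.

T ≈ 332 K

At equilibrium, absorbed power = emitted power.
Absorbing cross-section = πr² = 4.513×10⁻⁷ m²; emitting surface = 4πr² = 1.805×10⁻⁶ m² (ratio 4).
εS·A_cross = εσ·A_surf·T⁴  ⇒  T⁴ = S/(4σ)   (ε cancels).
T⁴ = 2750/(4·5.67×10⁻⁸) = 1.213×10¹⁰ K⁴.
T = (1.213×10¹⁰)^(1/4).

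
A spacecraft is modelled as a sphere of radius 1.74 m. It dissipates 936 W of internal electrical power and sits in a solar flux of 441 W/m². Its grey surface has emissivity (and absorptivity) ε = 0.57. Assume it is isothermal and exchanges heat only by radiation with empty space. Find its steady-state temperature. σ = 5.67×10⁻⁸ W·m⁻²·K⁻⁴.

T ≈ 228 K

At steady state, absorbed solar power + internal power = radiated power.
Absorbed: α·S·A_cross = 0.57·441·9.511 = 2391 W (cross-section πr²).
Total input = 2391 + 936 = 3327 W.
Radiated: εσ·A_surf·T⁴ with A_surf = 4πr² = 38.05 m².
T⁴ = 3327/(0.57·5.67×10⁻⁸·38.05) = 2.706×10⁹ K⁴.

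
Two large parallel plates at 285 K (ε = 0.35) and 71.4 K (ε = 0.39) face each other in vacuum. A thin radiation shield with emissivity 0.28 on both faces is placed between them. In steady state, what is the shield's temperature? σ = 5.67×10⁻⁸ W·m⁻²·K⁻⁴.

T_s ≈ 238 K

In steady state the net flux on the hot side equals that on the cold side.
σ(T₁⁴−T_s⁴)/D₁ = σ(T_s⁴−T₂⁴)/D₂, with D₁ = 1/ε₁+1/ε_s−1 = 5.429, D₂ = 1/ε_s+1/ε₂−1 = 5.136.
Solve for T_s⁴: T_s⁴ = (D₂·T₁⁴ + D₁·T₂⁴)/(D₁+D₂) = 3.221×10⁹ K⁴.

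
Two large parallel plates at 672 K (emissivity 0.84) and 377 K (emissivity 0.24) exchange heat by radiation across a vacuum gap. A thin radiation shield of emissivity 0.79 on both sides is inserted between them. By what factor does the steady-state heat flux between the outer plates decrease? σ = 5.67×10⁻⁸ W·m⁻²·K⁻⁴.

factor ≈ 1.35

Without shield: q₀ = σΔ(T⁴)/(1/ε₁+1/ε₂−1) with denominator 4.357.
With shield the two gaps are in series; the resistances add: (1/ε₁+1/ε_s−1)+(1/ε_s+1/ε₂−1) = 1.456+4.432 = 5.889.
Heat-flux ratio q₀/q = 5.889/4.357.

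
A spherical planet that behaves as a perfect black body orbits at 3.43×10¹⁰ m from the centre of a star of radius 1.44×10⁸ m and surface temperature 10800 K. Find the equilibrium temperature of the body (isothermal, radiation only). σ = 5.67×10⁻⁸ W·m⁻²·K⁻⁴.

The star's surface emits σT_*⁴; at distance d the flux is S = σT_*⁴(R_*/d)².
S = 5.67×10⁻⁸·(10800)⁴·(1.44×10⁸/3.43×10¹⁰)² = 13600 W/m².
For an isothermal sphere T⁴ = (1−a)S/(4σ) = 5.995×10¹⁰ K⁴.

T ≈ 495 K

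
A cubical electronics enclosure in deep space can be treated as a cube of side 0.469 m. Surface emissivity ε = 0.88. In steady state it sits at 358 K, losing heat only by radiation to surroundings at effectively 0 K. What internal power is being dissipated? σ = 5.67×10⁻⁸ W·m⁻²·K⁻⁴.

Steady state: P = εσA T⁴.
A = 6L² = 1.320 m²; T⁴ = (358)⁴ = 1.643×10¹⁰ K⁴.
P = 0.88 × 5.67×10⁻⁸ × 1.320 × 1.643×10¹⁰.

P ≈ 1080 W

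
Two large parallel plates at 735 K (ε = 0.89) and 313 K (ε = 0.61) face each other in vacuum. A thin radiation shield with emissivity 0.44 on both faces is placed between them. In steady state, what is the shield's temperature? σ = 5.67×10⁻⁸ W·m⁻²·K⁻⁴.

In steady state the net flux on the hot side equals that on the cold side.
σ(T₁⁴−T_s⁴)/D₁ = σ(T_s⁴−T₂⁴)/D₂, with D₁ = 1/ε₁+1/ε_s−1 = 2.396, D₂ = 1/ε_s+1/ε₂−1 = 2.912.
Solve for T_s⁴: T_s⁴ = (D₂·T₁⁴ + D₁·T₂⁴)/(D₁+D₂) = 1.644×10¹¹ K⁴.

T_s ≈ 637 K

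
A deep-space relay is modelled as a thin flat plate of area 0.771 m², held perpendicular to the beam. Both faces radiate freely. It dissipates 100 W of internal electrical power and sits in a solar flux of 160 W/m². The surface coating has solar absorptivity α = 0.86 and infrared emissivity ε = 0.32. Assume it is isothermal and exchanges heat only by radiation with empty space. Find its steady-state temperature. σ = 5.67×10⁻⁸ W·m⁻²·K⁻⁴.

At steady state, absorbed solar power + internal power = radiated power.
Absorbed: α·S·A_cross = 0.86·160·0.7710 = 106.1 W (cross-section A).
Total input = 106.1 + 100 = 206.1 W.
Radiated: εσ·A_surf·T⁴ with A_surf = 2A = 1.542 m².
T⁴ = 206.1/(0.32·5.67×10⁻⁸·1.542) = 7.366×10⁹ K⁴.

T ≈ 293 K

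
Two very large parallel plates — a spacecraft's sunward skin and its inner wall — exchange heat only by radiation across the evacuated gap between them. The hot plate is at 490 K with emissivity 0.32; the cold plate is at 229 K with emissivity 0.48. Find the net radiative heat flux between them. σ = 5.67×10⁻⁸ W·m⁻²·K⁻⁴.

q ≈ 740 W/m²

For two infinite grey parallel plates, q = σ(T₁⁴ − T₂⁴)/(1/ε₁ + 1/ε₂ − 1).
T₁⁴ − T₂⁴ = 5.765×10¹⁰ − 2.750×10⁹ = 5.490×10¹⁰ K⁴.
1/ε₁ + 1/ε₂ − 1 = 3.125 + 2.083 − 1 = 4.208.
q = 5.67×10⁻⁸ × 5.490×10¹⁰ / 4.208.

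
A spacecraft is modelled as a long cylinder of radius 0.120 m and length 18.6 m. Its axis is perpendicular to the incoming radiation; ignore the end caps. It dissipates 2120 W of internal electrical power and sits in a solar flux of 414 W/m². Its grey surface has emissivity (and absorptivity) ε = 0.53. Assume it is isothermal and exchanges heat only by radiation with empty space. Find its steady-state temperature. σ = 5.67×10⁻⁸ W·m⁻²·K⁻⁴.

T ≈ 293 K

At steady state, absorbed solar power + internal power = radiated power.
Absorbed: α·S·A_cross = 0.53·414·4.464 = 979.5 W (cross-section 2rL).
Total input = 979.5 + 2120 = 3099 W.
Radiated: εσ·A_surf·T⁴ with A_surf = 2πrL = 14.02 m².
T⁴ = 3099/(0.53·5.67×10⁻⁸·14.02) = 7.355×10⁹ K⁴.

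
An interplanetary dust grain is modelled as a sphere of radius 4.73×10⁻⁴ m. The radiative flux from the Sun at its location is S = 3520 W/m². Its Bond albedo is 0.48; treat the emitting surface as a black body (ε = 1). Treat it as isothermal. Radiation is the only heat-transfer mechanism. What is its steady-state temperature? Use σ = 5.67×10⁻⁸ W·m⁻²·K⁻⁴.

At equilibrium, absorbed power = emitted power.
Absorbing cross-section = πr² = 7.029×10⁻⁷ m²; emitting surface = 4πr² = 2.811×10⁻⁶ m² (ratio 4).
(1−a)S·A_cross = εσ·A_surf·T⁴  ⇒  T⁴ = (1−a)S/(4σ).
T⁴ = 0.520·3520/(4·5.67×10⁻⁸) = 8.071×10⁹ K⁴.
T = (8.071×10⁹)^(1/4).

T ≈ 300 K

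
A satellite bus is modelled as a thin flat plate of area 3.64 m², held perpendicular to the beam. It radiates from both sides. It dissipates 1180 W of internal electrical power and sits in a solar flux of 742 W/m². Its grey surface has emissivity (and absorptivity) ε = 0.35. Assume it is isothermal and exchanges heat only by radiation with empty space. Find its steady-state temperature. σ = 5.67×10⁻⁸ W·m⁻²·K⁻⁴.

At steady state, absorbed solar power + internal power = radiated power.
Absorbed: α·S·A_cross = 0.35·742·3.640 = 945.3 W (cross-section A).
Total input = 945.3 + 1180 = 2125 W.
Radiated: εσ·A_surf·T⁴ with A_surf = 2A = 7.280 m².
T⁴ = 2125/(0.35·5.67×10⁻⁸·7.280) = 1.471×10¹⁰ K⁴.

T ≈ 348 K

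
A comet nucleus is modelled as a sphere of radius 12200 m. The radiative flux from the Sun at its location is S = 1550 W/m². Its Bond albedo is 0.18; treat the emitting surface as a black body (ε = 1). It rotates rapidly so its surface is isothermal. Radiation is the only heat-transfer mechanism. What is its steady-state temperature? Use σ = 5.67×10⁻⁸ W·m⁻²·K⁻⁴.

At equilibrium, absorbed power = emitted power.
Absorbing cross-section = πr² = 4.676×10⁸ m²; emitting surface = 4πr² = 1.870×10⁹ m² (ratio 4).
(1−a)S·A_cross = εσ·A_surf·T⁴  ⇒  T⁴ = (1−a)S/(4σ).
T⁴ = 0.820·1550/(4·5.67×10⁻⁸) = 5.604×10⁹ K⁴.
T = (5.604×10⁹)^(1/4).

T ≈ 274 K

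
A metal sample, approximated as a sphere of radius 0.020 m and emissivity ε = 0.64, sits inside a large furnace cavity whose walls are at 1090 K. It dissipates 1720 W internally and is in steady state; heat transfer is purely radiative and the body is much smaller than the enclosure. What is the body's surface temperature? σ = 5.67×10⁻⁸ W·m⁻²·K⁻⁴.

T ≈ 1810 K

For a small grey body in a large enclosure, net radiated power = εσA(T⁴ − T_w⁴).
Steady state: P = εσA(T⁴ − T_w⁴) with A = 4πr² = 0.005027 m².
T⁴ = P/(εσA) + T_w⁴ = 1720/(0.64·5.67×10⁻⁸·0.005027) + (1090)⁴
    = 9.430×10¹² + 1.412×10¹² = 1.084×10¹³ K⁴.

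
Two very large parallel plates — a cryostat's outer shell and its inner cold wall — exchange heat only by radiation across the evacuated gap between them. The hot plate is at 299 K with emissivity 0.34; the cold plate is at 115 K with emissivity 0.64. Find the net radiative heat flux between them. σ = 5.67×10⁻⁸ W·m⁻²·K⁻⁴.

For two infinite grey parallel plates, q = σ(T₁⁴ − T₂⁴)/(1/ε₁ + 1/ε₂ − 1).
T₁⁴ − T₂⁴ = 7.993×10⁹ − 1.749×10⁸ = 7.818×10⁹ K⁴.
1/ε₁ + 1/ε₂ − 1 = 2.941 + 1.562 − 1 = 3.504.
q = 5.67×10⁻⁸ × 7.818×10⁹ / 3.504.

q ≈ 127 W/m²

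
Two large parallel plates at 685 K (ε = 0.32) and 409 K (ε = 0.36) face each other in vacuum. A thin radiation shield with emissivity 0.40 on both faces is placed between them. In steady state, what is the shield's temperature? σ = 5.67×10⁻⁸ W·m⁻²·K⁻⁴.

In steady state the net flux on the hot side equals that on the cold side.
σ(T₁⁴−T_s⁴)/D₁ = σ(T_s⁴−T₂⁴)/D₂, with D₁ = 1/ε₁+1/ε_s−1 = 4.625, D₂ = 1/ε_s+1/ε₂−1 = 4.278.
Solve for T_s⁴: T_s⁴ = (D₂·T₁⁴ + D₁·T₂⁴)/(D₁+D₂) = 1.203×10¹¹ K⁴.

T_s ≈ 589 K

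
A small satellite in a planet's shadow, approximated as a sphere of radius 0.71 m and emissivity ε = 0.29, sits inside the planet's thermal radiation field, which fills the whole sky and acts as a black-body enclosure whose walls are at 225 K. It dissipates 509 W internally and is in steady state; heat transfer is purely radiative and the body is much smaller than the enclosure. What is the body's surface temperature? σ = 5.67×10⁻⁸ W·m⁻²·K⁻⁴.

T ≈ 294 K

For a small grey body in a large enclosure, net radiated power = εσA(T⁴ − T_w⁴).
Steady state: P = εσA(T⁴ − T_w⁴) with A = 4πr² = 6.335 m².
T⁴ = P/(εσA) + T_w⁴ = 509/(0.29·5.67×10⁻⁸·6.335) + (225)⁴
    = 4.887×10⁹ + 2.563×10⁹ = 7.450×10⁹ K⁴.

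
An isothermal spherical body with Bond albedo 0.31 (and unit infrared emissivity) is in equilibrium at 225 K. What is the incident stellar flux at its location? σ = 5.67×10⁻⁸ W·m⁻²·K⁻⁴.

(1−a)S·πr² = σ·4πr²·T⁴ ⇒ S = 4σT⁴/(1−a).
S = 4·5.67×10⁻⁸·2.563×10⁹/0.690.

S ≈ 842 W/m²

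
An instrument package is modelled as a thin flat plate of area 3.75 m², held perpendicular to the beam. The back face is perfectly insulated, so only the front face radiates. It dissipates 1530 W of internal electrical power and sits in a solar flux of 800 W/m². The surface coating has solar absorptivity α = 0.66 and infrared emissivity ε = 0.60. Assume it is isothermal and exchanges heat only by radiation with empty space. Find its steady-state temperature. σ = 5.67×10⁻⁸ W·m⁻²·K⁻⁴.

At steady state, absorbed solar power + internal power = radiated power.
Absorbed: α·S·A_cross = 0.66·800·3.750 = 1980 W (cross-section A).
Total input = 1980 + 1530 = 3510 W.
Radiated: εσ·A_surf·T⁴ with A_surf = A = 3.750 m².
T⁴ = 3510/(0.60·5.67×10⁻⁸·3.750) = 2.751×10¹⁰ K⁴.

T ≈ 407 K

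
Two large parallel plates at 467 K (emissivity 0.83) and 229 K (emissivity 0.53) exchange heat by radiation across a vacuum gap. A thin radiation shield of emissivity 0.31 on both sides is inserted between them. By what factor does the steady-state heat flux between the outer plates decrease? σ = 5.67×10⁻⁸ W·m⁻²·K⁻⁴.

factor ≈ 3.61

Without shield: q₀ = σΔ(T⁴)/(1/ε₁+1/ε₂−1) with denominator 2.092.
With shield the two gaps are in series; the resistances add: (1/ε₁+1/ε_s−1)+(1/ε_s+1/ε₂−1) = 3.431+4.113 = 7.543.
Heat-flux ratio q₀/q = 7.543/2.092.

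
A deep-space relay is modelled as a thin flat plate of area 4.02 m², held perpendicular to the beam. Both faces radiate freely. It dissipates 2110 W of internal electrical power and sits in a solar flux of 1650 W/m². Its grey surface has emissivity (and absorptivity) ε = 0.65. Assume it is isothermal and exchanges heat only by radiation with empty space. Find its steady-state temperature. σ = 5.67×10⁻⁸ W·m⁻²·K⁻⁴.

At steady state, absorbed solar power + internal power = radiated power.
Absorbed: α·S·A_cross = 0.65·1650·4.020 = 4311 W (cross-section A).
Total input = 4311 + 2110 = 6421 W.
Radiated: εσ·A_surf·T⁴ with A_surf = 2A = 8.040 m².
T⁴ = 6421/(0.65·5.67×10⁻⁸·8.040) = 2.167×10¹⁰ K⁴.

T ≈ 384 K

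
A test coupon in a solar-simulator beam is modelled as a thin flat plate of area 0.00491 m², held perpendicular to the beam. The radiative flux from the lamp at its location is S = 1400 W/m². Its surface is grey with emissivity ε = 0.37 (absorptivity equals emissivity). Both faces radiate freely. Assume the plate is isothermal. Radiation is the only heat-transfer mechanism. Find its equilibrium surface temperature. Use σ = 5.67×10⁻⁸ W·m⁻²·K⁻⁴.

T ≈ 333 K

At equilibrium, absorbed power = emitted power.
Absorbing cross-section = A = 0.004910 m²; emitting surface = 2A = 0.009820 m² (ratio 2).
εS·A_cross = εσ·A_surf·T⁴  ⇒  T⁴ = S/(2σ)   (ε cancels).
T⁴ = 1400/(2·5.67×10⁻⁸) = 1.235×10¹⁰ K⁴.
T = (1.235×10¹⁰)^(1/4).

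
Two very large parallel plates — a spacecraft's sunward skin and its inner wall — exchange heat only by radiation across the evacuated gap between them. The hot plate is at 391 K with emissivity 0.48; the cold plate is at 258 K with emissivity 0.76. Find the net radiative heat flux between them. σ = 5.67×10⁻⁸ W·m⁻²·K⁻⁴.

q ≈ 448 W/m²

For two infinite grey parallel plates, q = σ(T₁⁴ − T₂⁴)/(1/ε₁ + 1/ε₂ − 1).
T₁⁴ − T₂⁴ = 2.337×10¹⁰ − 4.431×10⁹ = 1.894×10¹⁰ K⁴.
1/ε₁ + 1/ε₂ − 1 = 2.083 + 1.316 − 1 = 2.399.
q = 5.67×10⁻⁸ × 1.894×10¹⁰ / 2.399.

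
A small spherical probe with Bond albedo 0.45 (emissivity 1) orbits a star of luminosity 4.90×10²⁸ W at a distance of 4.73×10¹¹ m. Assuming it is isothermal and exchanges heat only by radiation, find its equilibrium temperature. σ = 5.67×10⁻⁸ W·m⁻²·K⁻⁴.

First find the stellar flux at distance d: S = L/(4πd²) = 4.90×10²⁸/(4π·(4.73×10¹¹)²) = 17430 W/m².
For an isothermal sphere, absorbed (1−a)S·πr² = emitted σ·4πr²·T⁴, so T⁴ = (1−a)S/(4σ).
T⁴ = 0.550·17430/(4·5.67×10⁻⁸) = 4.227×10¹⁰ K⁴.

T ≈ 453 K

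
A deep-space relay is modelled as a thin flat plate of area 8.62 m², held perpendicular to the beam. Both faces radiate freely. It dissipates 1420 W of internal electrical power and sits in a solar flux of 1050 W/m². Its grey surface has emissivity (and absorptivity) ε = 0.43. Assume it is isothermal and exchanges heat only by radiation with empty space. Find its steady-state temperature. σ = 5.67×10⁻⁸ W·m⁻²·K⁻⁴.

At steady state, absorbed solar power + internal power = radiated power.
Absorbed: α·S·A_cross = 0.43·1050·8.620 = 3892 W (cross-section A).
Total input = 3892 + 1420 = 5312 W.
Radiated: εσ·A_surf·T⁴ with A_surf = 2A = 17.24 m².
T⁴ = 5312/(0.43·5.67×10⁻⁸·17.24) = 1.264×10¹⁰ K⁴.

T ≈ 335 K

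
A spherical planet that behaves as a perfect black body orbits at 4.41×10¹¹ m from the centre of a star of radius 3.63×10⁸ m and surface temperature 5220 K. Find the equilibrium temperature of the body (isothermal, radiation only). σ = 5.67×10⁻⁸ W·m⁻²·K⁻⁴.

The star's surface emits σT_*⁴; at distance d the flux is S = σT_*⁴(R_*/d)².
S = 5.67×10⁻⁸·(5220)⁴·(3.63×10⁸/4.41×10¹¹)² = 28.52 W/m².
For an isothermal sphere T⁴ = (1−a)S/(4σ) = 1.258×10⁸ K⁴.

T ≈ 106 K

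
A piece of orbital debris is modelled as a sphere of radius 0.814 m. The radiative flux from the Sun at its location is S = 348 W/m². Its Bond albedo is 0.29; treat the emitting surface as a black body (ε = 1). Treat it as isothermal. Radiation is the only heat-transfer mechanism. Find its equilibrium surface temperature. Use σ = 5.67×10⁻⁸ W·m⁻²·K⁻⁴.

T ≈ 182 K

At equilibrium, absorbed power = emitted power.
Absorbing cross-section = πr² = 2.082 m²; emitting surface = 4πr² = 8.326 m² (ratio 4).
(1−a)S·A_cross = εσ·A_surf·T⁴  ⇒  T⁴ = (1−a)S/(4σ).
T⁴ = 0.710·348/(4·5.67×10⁻⁸) = 1.089×10⁹ K⁴.
T = (1.089×10⁹)^(1/4).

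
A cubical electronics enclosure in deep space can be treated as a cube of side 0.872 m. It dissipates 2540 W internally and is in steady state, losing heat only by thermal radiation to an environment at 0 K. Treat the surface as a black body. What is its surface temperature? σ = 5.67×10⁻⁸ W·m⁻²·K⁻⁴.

T ≈ 315 K

Steady state: internal power = radiated power, P = εσA T⁴.
Radiating area A = 6L² = 4.562 m².
T⁴ = P/(εσA) = 2540/(1.0·5.67×10⁻⁸·4.562) = 9.819×10⁹ K⁴.
T = (9.819×10⁹)^(1/4).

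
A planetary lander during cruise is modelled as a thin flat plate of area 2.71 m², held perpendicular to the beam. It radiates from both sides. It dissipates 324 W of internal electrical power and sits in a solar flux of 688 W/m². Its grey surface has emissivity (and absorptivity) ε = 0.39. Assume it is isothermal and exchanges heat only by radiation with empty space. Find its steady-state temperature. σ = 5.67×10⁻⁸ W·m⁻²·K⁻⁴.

At steady state, absorbed solar power + internal power = radiated power.
Absorbed: α·S·A_cross = 0.39·688·2.710 = 727.1 W (cross-section A).
Total input = 727.1 + 324 = 1051 W.
Radiated: εσ·A_surf·T⁴ with A_surf = 2A = 5.420 m².
T⁴ = 1051/(0.39·5.67×10⁻⁸·5.420) = 8.770×10⁹ K⁴.

T ≈ 306 K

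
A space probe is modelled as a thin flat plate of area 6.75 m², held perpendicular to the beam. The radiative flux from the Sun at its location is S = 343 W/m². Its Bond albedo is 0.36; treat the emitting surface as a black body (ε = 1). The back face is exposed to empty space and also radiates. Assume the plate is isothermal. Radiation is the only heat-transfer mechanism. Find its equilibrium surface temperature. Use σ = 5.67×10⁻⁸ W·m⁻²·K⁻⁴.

At equilibrium, absorbed power = emitted power.
Absorbing cross-section = A = 6.750 m²; emitting surface = 2A = 13.50 m² (ratio 2).
(1−a)S·A_cross = εσ·A_surf·T⁴  ⇒  T⁴ = (1−a)S/(2σ).
T⁴ = 0.640·343/(2·5.67×10⁻⁸) = 1.936×10⁹ K⁴.
T = (1.936×10⁹)^(1/4).

T ≈ 210 K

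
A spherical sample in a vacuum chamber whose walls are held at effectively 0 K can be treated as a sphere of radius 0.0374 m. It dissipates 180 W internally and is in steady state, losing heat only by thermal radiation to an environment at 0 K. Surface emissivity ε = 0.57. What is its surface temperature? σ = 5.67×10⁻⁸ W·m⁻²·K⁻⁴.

Steady state: internal power = radiated power, P = εσA T⁴.
Radiating area A = 4πr² = 0.01758 m².
T⁴ = P/(εσA) = 180/(0.57·5.67×10⁻⁸·0.01758) = 3.169×10¹¹ K⁴.
T = (3.169×10¹¹)^(1/4).

T ≈ 750 K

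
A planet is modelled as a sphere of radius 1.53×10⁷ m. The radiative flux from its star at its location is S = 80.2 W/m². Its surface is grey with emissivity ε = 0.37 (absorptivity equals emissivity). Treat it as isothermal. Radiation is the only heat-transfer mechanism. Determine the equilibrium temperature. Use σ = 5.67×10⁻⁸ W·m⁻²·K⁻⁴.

T ≈ 137 K

At equilibrium, absorbed power = emitted power.
Absorbing cross-section = πr² = 7.354×10¹⁴ m²; emitting surface = 4πr² = 2.942×10¹⁵ m² (ratio 4).
εS·A_cross = εσ·A_surf·T⁴  ⇒  T⁴ = S/(4σ)   (ε cancels).
T⁴ = 80.2/(4·5.67×10⁻⁸) = 3.536×10⁸ K⁴.
T = (3.536×10⁸)^(1/4).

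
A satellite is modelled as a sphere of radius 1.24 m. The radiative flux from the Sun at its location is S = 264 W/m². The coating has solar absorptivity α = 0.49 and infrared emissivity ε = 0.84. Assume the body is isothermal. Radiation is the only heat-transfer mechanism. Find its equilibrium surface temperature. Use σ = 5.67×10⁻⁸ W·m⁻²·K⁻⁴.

At equilibrium, absorbed power = emitted power.
Absorbing cross-section = πr² = 4.831 m²; emitting surface = 4πr² = 19.32 m² (ratio 4).
αS·A_cross = εσ·A_surf·T⁴  ⇒  T⁴ = αS/(ε·4σ).
T⁴ = 0.490·264/(0.84·4·5.67×10⁻⁸) = 6.790×10⁸ K⁴.
T = (6.790×10⁸)^(1/4).

T ≈ 161 K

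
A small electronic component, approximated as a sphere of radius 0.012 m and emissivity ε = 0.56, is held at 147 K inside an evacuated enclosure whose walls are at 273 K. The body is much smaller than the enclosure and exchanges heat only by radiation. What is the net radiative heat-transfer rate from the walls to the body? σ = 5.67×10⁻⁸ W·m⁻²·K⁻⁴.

P_net ≈ 0.292 W

For a small grey body in a large enclosure: P_net = εσA(T_body⁴ − T_wall⁴).
A = 4πr² = 0.001810 m²; T_body⁴ − T_wall⁴ = 4.669×10⁸ − 5.555×10⁹ = -5.088×10⁹ K⁴.
|P_net| = 0.56·5.67×10⁻⁸·0.001810·5.088×10⁹.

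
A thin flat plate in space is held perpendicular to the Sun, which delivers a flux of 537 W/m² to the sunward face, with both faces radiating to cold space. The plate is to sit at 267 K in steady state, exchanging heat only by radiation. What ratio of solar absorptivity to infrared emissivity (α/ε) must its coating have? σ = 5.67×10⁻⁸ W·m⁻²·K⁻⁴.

Balance: αS·A = εσ·2A·T⁴ ⇒ α/ε = 2σT⁴/S.
α/ε = 2·5.67×10⁻⁸·(267)⁴/537 = 2·5.67×10⁻⁸·5.082×10⁹/537.

α/ε ≈ 1.07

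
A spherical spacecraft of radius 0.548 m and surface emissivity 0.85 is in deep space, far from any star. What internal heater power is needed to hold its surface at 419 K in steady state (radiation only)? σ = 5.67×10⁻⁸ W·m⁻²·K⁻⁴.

P ≈ 5610 W

P = εσ·4πr²·T⁴.
4πr² = 3.774 m²; T⁴ = 3.082×10¹⁰ K⁴.
P = 0.85·5.67×10⁻⁸·3.774·3.082×10¹⁰.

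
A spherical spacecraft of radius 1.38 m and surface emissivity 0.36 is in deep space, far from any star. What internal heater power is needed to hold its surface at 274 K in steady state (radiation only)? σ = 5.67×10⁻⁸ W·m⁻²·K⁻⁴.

P ≈ 2750 W

P = εσ·4πr²·T⁴.
4πr² = 23.93 m²; T⁴ = 5.636×10⁹ K⁴.
P = 0.36·5.67×10⁻⁸·23.93·5.636×10⁹.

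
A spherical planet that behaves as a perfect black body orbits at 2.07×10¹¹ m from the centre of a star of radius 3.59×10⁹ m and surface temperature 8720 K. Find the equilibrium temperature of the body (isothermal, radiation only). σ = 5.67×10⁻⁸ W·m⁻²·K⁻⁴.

T ≈ 812 K

The star's surface emits σT_*⁴; at distance d the flux is S = σT_*⁴(R_*/d)².
S = 5.67×10⁻⁸·(8720)⁴·(3.59×10⁹/2.07×10¹¹)² = 98600 W/m².
For an isothermal sphere T⁴ = (1−a)S/(4σ) = 4.348×10¹¹ K⁴.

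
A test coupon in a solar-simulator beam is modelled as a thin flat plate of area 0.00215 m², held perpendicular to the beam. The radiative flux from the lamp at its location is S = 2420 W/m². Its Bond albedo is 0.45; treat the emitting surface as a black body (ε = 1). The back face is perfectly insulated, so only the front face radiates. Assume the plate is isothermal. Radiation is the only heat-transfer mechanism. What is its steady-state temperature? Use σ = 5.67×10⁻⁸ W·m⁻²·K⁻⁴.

At equilibrium, absorbed power = emitted power.
Absorbing cross-section = A = 0.002150 m²; emitting surface = A = 0.002150 m² (ratio 1).
(1−a)S·A_cross = εσ·A_surf·T⁴  ⇒  T⁴ = (1−a)S/(1σ).
T⁴ = 0.550·2420/(1·5.67×10⁻⁸) = 2.347×10¹⁰ K⁴.
T = (2.347×10¹⁰)^(1/4).

T ≈ 391 K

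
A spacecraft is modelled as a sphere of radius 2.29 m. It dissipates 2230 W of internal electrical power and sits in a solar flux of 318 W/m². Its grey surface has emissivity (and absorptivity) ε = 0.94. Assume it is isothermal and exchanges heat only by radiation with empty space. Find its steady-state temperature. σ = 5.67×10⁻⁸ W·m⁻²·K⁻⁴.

At steady state, absorbed solar power + internal power = radiated power.
Absorbed: α·S·A_cross = 0.94·318·16.47 = 4925 W (cross-section πr²).
Total input = 4925 + 2230 = 7155 W.
Radiated: εσ·A_surf·T⁴ with A_surf = 4πr² = 65.90 m².
T⁴ = 7155/(0.94·5.67×10⁻⁸·65.90) = 2.037×10⁹ K⁴.

T ≈ 212 K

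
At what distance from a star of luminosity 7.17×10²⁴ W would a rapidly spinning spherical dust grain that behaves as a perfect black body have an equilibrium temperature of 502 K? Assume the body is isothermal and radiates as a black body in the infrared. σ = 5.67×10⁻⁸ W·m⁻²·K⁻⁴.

For an isothermal black-emitting sphere, (1−a)S·πr² = σ·4πr²·T⁴ ⇒ S = 4σT⁴/(1−a).
S = 4·5.67×10⁻⁸·(502)⁴/1.00 = 14400 W/m².
Flux falls as S = L/(4πd²), so d = √(L/(4πS)) = √(7.17×10²⁴/(4π·14400)).

d ≈ 6.29×10⁹ m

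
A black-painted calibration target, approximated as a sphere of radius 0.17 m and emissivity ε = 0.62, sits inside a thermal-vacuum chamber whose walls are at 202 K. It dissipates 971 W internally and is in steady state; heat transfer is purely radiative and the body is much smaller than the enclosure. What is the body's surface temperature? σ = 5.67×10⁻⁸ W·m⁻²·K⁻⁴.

For a small grey body in a large enclosure, net radiated power = εσA(T⁴ − T_w⁴).
Steady state: P = εσA(T⁴ − T_w⁴) with A = 4πr² = 0.3632 m².
T⁴ = P/(εσA) + T_w⁴ = 971/(0.62·5.67×10⁻⁸·0.3632) + (202)⁴
    = 7.606×10¹⁰ + 1.665×10⁹ = 7.772×10¹⁰ K⁴.

T ≈ 528 K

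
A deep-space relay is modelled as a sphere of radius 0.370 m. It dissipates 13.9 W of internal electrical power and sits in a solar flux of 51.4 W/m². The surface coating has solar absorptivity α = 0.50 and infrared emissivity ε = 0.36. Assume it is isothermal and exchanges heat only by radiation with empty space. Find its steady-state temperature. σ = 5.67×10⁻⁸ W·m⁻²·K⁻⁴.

At steady state, absorbed solar power + internal power = radiated power.
Absorbed: α·S·A_cross = 0.50·51.4·0.4301 = 11.05 W (cross-section πr²).
Total input = 11.05 + 13.9 = 24.95 W.
Radiated: εσ·A_surf·T⁴ with A_surf = 4πr² = 1.720 m².
T⁴ = 24.95/(0.36·5.67×10⁻⁸·1.720) = 7.106×10⁸ K⁴.

T ≈ 163 K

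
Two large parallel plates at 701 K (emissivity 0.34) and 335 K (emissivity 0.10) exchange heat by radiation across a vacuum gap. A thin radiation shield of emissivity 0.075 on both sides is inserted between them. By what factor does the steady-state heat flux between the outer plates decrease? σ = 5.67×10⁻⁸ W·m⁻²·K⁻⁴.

factor ≈ 3.15

Without shield: q₀ = σΔ(T⁴)/(1/ε₁+1/ε₂−1) with denominator 11.94.
With shield the two gaps are in series; the resistances add: (1/ε₁+1/ε_s−1)+(1/ε_s+1/ε₂−1) = 15.27+22.33 = 37.61.
Heat-flux ratio q₀/q = 37.61/11.94.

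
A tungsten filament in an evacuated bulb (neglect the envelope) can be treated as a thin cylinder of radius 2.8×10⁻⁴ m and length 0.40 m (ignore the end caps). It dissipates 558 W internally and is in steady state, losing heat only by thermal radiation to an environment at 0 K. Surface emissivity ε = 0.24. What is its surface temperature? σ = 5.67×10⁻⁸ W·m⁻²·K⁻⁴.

Steady state: internal power = radiated power, P = εσA T⁴.
Radiating area A = 2πrL = 7.037×10⁻⁴ m².
T⁴ = P/(εσA) = 558/(0.24·5.67×10⁻⁸·7.037×10⁻⁴) = 5.827×10¹³ K⁴.
T = (5.827×10¹³)^(1/4).

T ≈ 2760 K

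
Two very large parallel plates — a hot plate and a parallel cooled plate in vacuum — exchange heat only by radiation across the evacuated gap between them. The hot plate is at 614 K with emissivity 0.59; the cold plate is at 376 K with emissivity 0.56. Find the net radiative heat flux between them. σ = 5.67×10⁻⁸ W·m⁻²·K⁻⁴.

q ≈ 2790 W/m²

For two infinite grey parallel plates, q = σ(T₁⁴ − T₂⁴)/(1/ε₁ + 1/ε₂ − 1).
T₁⁴ − T₂⁴ = 1.421×10¹¹ − 1.999×10¹⁰ = 1.221×10¹¹ K⁴.
1/ε₁ + 1/ε₂ − 1 = 1.695 + 1.786 − 1 = 2.481.
q = 5.67×10⁻⁸ × 1.221×10¹¹ / 2.481.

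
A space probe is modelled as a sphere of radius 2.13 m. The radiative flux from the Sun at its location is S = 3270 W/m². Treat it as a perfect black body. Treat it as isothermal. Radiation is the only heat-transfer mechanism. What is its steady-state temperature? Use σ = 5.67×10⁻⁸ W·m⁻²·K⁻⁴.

T ≈ 347 K

At equilibrium, absorbed power = emitted power.
Absorbing cross-section = πr² = 14.25 m²; emitting surface = 4πr² = 57.01 m² (ratio 4).
S·A_cross = εσ·A_surf·T⁴  ⇒  T⁴ = S/(4σ).
T⁴ = 1.00·3270/(4·5.67×10⁻⁸) = 1.442×10¹⁰ K⁴.
T = (1.442×10¹⁰)^(1/4).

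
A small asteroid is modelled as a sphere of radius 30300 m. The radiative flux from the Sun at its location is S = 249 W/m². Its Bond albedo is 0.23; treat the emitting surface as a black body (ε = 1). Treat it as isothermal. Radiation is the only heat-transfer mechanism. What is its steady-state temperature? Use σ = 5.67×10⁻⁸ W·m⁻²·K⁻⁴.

T ≈ 171 K

At equilibrium, absorbed power = emitted power.
Absorbing cross-section = πr² = 2.884×10⁹ m²; emitting surface = 4πr² = 1.154×10¹⁰ m² (ratio 4).
(1−a)S·A_cross = εσ·A_surf·T⁴  ⇒  T⁴ = (1−a)S/(4σ).
T⁴ = 0.770·249/(4·5.67×10⁻⁸) = 8.454×10⁸ K⁴.
T = (8.454×10⁸)^(1/4).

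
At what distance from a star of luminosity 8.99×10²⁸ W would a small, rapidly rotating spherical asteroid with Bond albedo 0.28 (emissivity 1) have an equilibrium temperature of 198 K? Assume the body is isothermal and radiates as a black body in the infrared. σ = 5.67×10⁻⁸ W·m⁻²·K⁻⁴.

For an isothermal black-emitting sphere, (1−a)S·πr² = σ·4πr²·T⁴ ⇒ S = 4σT⁴/(1−a).
S = 4·5.67×10⁻⁸·(198)⁴/0.720 = 484.1 W/m².
Flux falls as S = L/(4πd²), so d = √(L/(4πS)) = √(8.99×10²⁸/(4π·484.1)).

d ≈ 3.84×10¹² m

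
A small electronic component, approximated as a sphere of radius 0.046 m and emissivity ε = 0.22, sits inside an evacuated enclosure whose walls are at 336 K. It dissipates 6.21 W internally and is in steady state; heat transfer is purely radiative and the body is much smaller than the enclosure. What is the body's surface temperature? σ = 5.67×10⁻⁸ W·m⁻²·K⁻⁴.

T ≈ 421 K

For a small grey body in a large enclosure, net radiated power = εσA(T⁴ − T_w⁴).
Steady state: P = εσA(T⁴ − T_w⁴) with A = 4πr² = 0.02659 m².
T⁴ = P/(εσA) + T_w⁴ = 6.21/(0.22·5.67×10⁻⁸·0.02659) + (336)⁴
    = 1.872×10¹⁰ + 1.275×10¹⁰ = 3.147×10¹⁰ K⁴.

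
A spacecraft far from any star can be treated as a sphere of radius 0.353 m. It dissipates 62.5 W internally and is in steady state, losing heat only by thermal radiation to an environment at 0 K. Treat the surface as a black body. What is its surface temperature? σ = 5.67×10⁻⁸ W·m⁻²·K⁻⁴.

Steady state: internal power = radiated power, P = εσA T⁴.
Radiating area A = 4πr² = 1.566 m².
T⁴ = P/(εσA) = 62.5/(1.0·5.67×10⁻⁸·1.566) = 7.039×10⁸ K⁴.
T = (7.039×10⁸)^(1/4).

T ≈ 163 K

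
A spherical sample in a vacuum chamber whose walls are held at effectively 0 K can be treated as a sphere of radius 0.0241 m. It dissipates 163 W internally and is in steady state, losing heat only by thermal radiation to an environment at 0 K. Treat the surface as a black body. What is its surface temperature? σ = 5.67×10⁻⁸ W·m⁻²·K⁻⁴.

Steady state: internal power = radiated power, P = εσA T⁴.
Radiating area A = 4πr² = 0.007299 m².
T⁴ = P/(εσA) = 163/(1.0·5.67×10⁻⁸·0.007299) = 3.939×10¹¹ K⁴.
T = (3.939×10¹¹)^(1/4).

T ≈ 792 K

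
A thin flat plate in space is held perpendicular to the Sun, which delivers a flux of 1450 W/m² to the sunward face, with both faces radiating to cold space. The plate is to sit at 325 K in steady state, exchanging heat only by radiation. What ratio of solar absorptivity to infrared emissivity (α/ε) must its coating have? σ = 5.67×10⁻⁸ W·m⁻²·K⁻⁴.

α/ε ≈ 0.873

Balance: αS·A = εσ·2A·T⁴ ⇒ α/ε = 2σT⁴/S.
α/ε = 2·5.67×10⁻⁸·(325)⁴/1450 = 2·5.67×10⁻⁸·1.116×10¹⁰/1450.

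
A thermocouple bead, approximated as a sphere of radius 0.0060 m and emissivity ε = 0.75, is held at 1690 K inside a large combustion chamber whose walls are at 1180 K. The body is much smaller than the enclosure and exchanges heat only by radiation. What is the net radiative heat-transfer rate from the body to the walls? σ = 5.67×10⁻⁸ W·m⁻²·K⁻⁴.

For a small grey body in a large enclosure: P_net = εσA(T_body⁴ − T_wall⁴).
A = 4πr² = 4.524×10⁻⁴ m²; T_body⁴ − T_wall⁴ = 8.157×10¹² − 1.939×10¹² = 6.219×10¹² K⁴.
|P_net| = 0.75·5.67×10⁻⁸·4.524×10⁻⁴·6.219×10¹².

P_net ≈ 120 W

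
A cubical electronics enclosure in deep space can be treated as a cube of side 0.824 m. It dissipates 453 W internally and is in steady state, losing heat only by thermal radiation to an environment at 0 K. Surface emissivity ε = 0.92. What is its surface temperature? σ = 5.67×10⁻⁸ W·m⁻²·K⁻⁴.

Steady state: internal power = radiated power, P = εσA T⁴.
Radiating area A = 6L² = 4.074 m².
T⁴ = P/(εσA) = 453/(0.92·5.67×10⁻⁸·4.074) = 2.132×10⁹ K⁴.
T = (2.132×10⁹)^(1/4).

T ≈ 215 K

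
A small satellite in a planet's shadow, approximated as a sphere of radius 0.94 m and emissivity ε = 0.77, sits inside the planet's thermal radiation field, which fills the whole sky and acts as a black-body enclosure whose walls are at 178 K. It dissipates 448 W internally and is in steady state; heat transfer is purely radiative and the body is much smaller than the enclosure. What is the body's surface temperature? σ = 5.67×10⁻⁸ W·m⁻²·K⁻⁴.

T ≈ 210 K

For a small grey body in a large enclosure, net radiated power = εσA(T⁴ − T_w⁴).
Steady state: P = εσA(T⁴ − T_w⁴) with A = 4πr² = 11.10 m².
T⁴ = P/(εσA) + T_w⁴ = 448/(0.77·5.67×10⁻⁸·11.10) + (178)⁴
    = 9.241×10⁸ + 1.004×10⁹ = 1.928×10⁹ K⁴.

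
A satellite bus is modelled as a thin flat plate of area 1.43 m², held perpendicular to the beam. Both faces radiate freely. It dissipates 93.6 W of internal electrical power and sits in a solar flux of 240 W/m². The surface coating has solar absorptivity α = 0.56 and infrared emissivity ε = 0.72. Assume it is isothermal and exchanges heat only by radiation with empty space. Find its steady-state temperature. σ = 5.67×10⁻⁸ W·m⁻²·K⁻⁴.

T ≈ 222 K

At steady state, absorbed solar power + internal power = radiated power.
Absorbed: α·S·A_cross = 0.56·240·1.430 = 192.2 W (cross-section A).
Total input = 192.2 + 93.6 = 285.8 W.
Radiated: εσ·A_surf·T⁴ with A_surf = 2A = 2.860 m².
T⁴ = 285.8/(0.72·5.67×10⁻⁸·2.860) = 2.448×10⁹ K⁴.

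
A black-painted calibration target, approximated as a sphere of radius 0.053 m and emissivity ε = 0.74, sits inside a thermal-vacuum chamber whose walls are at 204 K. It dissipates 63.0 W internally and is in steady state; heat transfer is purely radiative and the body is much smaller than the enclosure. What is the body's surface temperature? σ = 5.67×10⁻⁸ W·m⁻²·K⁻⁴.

T ≈ 459 K

For a small grey body in a large enclosure, net radiated power = εσA(T⁴ − T_w⁴).
Steady state: P = εσA(T⁴ − T_w⁴) with A = 4πr² = 0.03530 m².
T⁴ = P/(εσA) + T_w⁴ = 63.0/(0.74·5.67×10⁻⁸·0.03530) + (204)⁴
    = 4.254×10¹⁰ + 1.732×10⁹ = 4.427×10¹⁰ K⁴.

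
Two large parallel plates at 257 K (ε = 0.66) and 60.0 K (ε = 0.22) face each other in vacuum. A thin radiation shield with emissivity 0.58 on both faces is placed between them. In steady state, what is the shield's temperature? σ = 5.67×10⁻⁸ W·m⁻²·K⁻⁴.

T_s ≈ 235 K

In steady state the net flux on the hot side equals that on the cold side.
σ(T₁⁴−T_s⁴)/D₁ = σ(T_s⁴−T₂⁴)/D₂, with D₁ = 1/ε₁+1/ε_s−1 = 2.239, D₂ = 1/ε_s+1/ε₂−1 = 5.270.
Solve for T_s⁴: T_s⁴ = (D₂·T₁⁴ + D₁·T₂⁴)/(D₁+D₂) = 3.065×10⁹ K⁴.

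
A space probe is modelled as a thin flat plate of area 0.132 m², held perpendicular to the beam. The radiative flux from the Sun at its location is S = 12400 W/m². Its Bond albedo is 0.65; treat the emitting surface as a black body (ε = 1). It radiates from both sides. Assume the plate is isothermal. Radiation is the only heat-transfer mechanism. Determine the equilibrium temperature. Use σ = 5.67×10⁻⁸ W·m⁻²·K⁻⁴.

At equilibrium, absorbed power = emitted power.
Absorbing cross-section = A = 0.1320 m²; emitting surface = 2A = 0.2640 m² (ratio 2).
(1−a)S·A_cross = εσ·A_surf·T⁴  ⇒  T⁴ = (1−a)S/(2σ).
T⁴ = 0.350·12400/(2·5.67×10⁻⁸) = 3.827×10¹⁰ K⁴.
T = (3.827×10¹⁰)^(1/4).

T ≈ 442 K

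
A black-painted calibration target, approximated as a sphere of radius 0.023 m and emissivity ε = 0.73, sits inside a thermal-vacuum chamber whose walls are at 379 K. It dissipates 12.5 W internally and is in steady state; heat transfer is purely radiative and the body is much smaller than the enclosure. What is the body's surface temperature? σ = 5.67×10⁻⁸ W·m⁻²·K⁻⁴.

For a small grey body in a large enclosure, net radiated power = εσA(T⁴ − T_w⁴).
Steady state: P = εσA(T⁴ − T_w⁴) with A = 4πr² = 0.006648 m².
T⁴ = P/(εσA) + T_w⁴ = 12.5/(0.73·5.67×10⁻⁸·0.006648) + (379)⁴
    = 4.543×10¹⁰ + 2.063×10¹⁰ = 6.606×10¹⁰ K⁴.

T ≈ 507 K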